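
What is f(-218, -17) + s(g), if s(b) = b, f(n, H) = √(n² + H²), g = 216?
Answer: 216 + √47813 ≈ 434.66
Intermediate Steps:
f(n, H) = √(H² + n²)
f(-218, -17) + s(g) = √((-17)² + (-218)²) + 216 = √(289 + 47524) + 216 = √47813 + 216 = 216 + √47813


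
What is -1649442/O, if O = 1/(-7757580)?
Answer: 12795678270360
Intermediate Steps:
O = -1/7757580 ≈ -1.2891e-7
-1649442/O = -1649442/(-1/7757580) = -1649442*(-7757580) = 12795678270360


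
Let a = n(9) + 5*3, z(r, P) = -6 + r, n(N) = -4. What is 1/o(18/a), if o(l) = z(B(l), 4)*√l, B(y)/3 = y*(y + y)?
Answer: 121*√22/7308 ≈ 0.077660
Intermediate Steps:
B(y) = 6*y² (B(y) = 3*(y*(y + y)) = 3*(y*(2*y)) = 3*(2*y²) = 6*y²)
a = 11 (a = -4 + 5*3 = -4 + 15 = 11)
o(l) = √l*(-6 + 6*l²) (o(l) = (-6 + 6*l²)*√l = √l*(-6 + 6*l²))
1/o(18/a) = 1/(6*√(18/11)*(-1 + (18/11)²)) = 1/(6*(3*√22/11)*(-1 + 324/121)) = 1/(6*(3*√22/11)*(203/121)) = 1/(3654*√22/1331) = 121*√22/7308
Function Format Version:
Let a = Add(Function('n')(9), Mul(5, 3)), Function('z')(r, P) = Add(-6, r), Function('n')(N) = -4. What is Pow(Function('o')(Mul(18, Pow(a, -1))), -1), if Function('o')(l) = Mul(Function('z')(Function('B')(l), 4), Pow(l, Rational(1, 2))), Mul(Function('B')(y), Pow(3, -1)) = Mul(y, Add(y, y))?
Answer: Mul(Rational(121, 7308), Pow(22, Rational(1, 2))) ≈ 0.077660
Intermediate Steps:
Function('B')(y) = Mul(6, Pow(y, 2)) (Function('B')(y) = Mul(3, Mul(y, Add(y, y))) = Mul(3, Mul(y, Mul(2, y))) = Mul(3, Mul(2, Pow(y, 2))) = Mul(6, Pow(y, 2)))
a = 11 (a = Add(-4, Mul(5, 3)) = Add(-4, 15) = 11)
Function('o')(l) = Mul(Pow(l, Rational(1, 2)), Add(-6, Mul(6, Pow(l, 2)))) (Function('o')(l) = Mul(Add(-6, Mul(6, Pow(l, 2))), Pow(l, Rational(1, 2))) = Mul(Pow(l, Rational(1, 2)), Add(-6, Mul(6, Pow(l, 2)))))
Pow(Function('o')(Mul(18, Pow(a, -1))), -1) = Pow(Mul(6, Pow(Mul(18, Pow(11, -1)), Rational(1, 2)), Add(-1, Pow(Mul(18, Pow(11, -1)), 2))), -1) = Pow(Mul(6, Pow(Mul(18, Rational(1, 11)), Rational(1, 2)), Add(-1, Pow(Mul(18, Rational(1, 11)), 2))), -1) = Pow(Mul(6, Pow(Rational(18, 11), Rational(1, 2)), Add(-1, Pow(Rational(18, 11), 2))), -1) = Pow(Mul(6, Mul(Rational(3, 11), Pow(22, Rational(1, 2))), Add(-1, Rational(324, 121))), -1) = Pow(Mul(6, Mul(Rational(3, 11), Pow(22, Rational(1, 2))), Rational(203, 121)), -1) = Pow(Mul(Rational(3654, 1331), Pow(22, Rational(1, 2))), -1) = Mul(Rational(121, 7308), Pow(22, Rational(1, 2)))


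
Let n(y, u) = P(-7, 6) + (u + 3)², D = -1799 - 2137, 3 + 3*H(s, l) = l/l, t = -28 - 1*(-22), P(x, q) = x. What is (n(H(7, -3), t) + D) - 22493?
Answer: -26427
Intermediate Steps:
t = -6 (t = -28 + 22 = -6)
H(s, l) = -⅔ (H(s, l) = -1 + (l/l)/3 = -1 + (⅓)*1 = -1 + ⅓ = -⅔)
D = -3936
n(y, u) = -7 + (3 + u)² (n(y, u) = -7 + (u + 3)² = -7 + (3 + u)²)
(n(H(7, -3), t) + D) - 22493 = ((-7 + (3 - 6)²) - 3936) - 22493 = ((-7 + (-3)²) - 3936) - 22493 = ((-7 + 9) - 3936) - 22493 = (2 - 3936) - 22493 = -3934 - 22493 = -26427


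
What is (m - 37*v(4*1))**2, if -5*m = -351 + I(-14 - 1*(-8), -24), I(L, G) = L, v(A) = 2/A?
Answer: 279841/100 ≈ 2798.4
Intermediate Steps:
m = 357/5 (m = -(-351 + (-14 - 1*(-8)))/5 = -(-351 + (-14 + 8))/5 = -(-351 - 6)/5 = -1/5*(-357) = 357/5 ≈ 71.400)
(m - 37*v(4*1))**2 = (357/5 - 74/(4*1))**2 = (357/5 - 74/4)**2 = (357/5 - 37*1/2)**2 = (357/5 - 37/2)**2 = (529/10)**2 = 279841/100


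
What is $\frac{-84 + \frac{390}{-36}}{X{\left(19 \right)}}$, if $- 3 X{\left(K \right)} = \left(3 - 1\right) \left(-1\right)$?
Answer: $- \frac{569}{4} \approx -142.25$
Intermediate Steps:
$X{\left(K \right)} = \frac{2}{3}$ ($X{\left(K \right)} = - \frac{\left(3 - 1\right) \left(-1\right)}{3} = - \frac{2 \left(-1\right)}{3} = \left(- \frac{1}{3}\right) \left(-2\right) = \frac{2}{3}$)
$\frac{-84 + \frac{390}{-36}}{X{\left(19 \right)}} = \frac{-84 + \frac{390}{-36}}{\frac{2}{3}} = \left(-84 + 390 \left(- \frac{1}{36}\right)\right) \frac{3}{2} = \left(-84 - \frac{65}{6}\right) \frac{3}{2} = \left(- \frac{569}{6}\right) \frac{3}{2} = - \frac{569}{4}$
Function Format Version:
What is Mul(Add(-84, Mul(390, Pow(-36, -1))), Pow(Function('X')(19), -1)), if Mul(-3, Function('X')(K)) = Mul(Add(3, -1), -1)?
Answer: Rational(-569, 4) ≈ -142.25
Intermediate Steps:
Function('X')(K) = Rational(2, 3) (Function('X')(K) = Mul(Rational(-1, 3), Mul(Add(3, -1), -1)) = Mul(Rational(-1, 3), Mul(2, -1)) = Mul(Rational(-1, 3), -2) = Rational(2, 3))
Mul(Add(-84, Mul(390, Pow(-36, -1))), Pow(Function('X')(19), -1)) = Mul(Add(-84, Mul(390, Pow(-36, -1))), Pow(Rational(2, 3), -1)) = Mul(Add(-84, Mul(390, Rational(-1, 36))), Rational(3, 2)) = Mul(Add(-84, Rational(-65, 6)), Rational(3, 2)) = Mul(Rational(-569, 6), Rational(3, 2)) = Rational(-569, 4)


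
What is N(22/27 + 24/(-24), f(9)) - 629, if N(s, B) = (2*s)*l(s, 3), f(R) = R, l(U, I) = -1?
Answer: -16973/27 ≈ -628.63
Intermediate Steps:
N(s, B) = -2*s (N(s, B) = (2*s)*(-1) = -2*s)
N(22/27 + 24/(-24), f(9)) - 629 = -2*(22/27 + 24/(-24)) - 629 = -2*(22*(1/27) + 24*(-1/24)) - 629 = -2*(22/27 - 1) - 629 = -2*(-5/27) - 629 = 10/27 - 629 = -16973/27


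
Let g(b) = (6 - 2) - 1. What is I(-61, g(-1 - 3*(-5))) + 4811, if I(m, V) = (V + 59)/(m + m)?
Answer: 293440/61 ≈ 4810.5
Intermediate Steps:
g(b) = 3 (g(b) = 4 - 1 = 3)
I(m, V) = (59 + V)/(2*m) (I(m, V) = (59 + V)/((2*m)) = (59 + V)*(1/(2*m)) = (59 + V)/(2*m))
I(-61, g(-1 - 3*(-5))) + 4811 = (½)*(59 + 3)/(-61) + 4811 = (½)*(-1/61)*62 + 4811 = -31/61 + 4811 = 293440/61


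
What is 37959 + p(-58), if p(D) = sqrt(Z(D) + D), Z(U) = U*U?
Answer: 37959 + sqrt(3306) ≈ 38017.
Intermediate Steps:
Z(U) = U**2
p(D) = sqrt(D + D**2) (p(D) = sqrt(D**2 + D) = sqrt(D + D**2))
37959 + p(-58) = 37959 + sqrt(-58*(1 - 58)) = 37959 + sqrt(-58*(-57)) = 37959 + sqrt(3306)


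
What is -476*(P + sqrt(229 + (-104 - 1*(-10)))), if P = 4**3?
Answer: -30464 - 1428*sqrt(15) ≈ -35995.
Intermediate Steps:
P = 64
-476*(P + sqrt(229 + (-104 - 1*(-10)))) = -476*(64 + sqrt(229 + (-104 - 1*(-10)))) = -476*(64 + sqrt(229 + (-104 + 10))) = -476*(64 + sqrt(229 - 94)) = -476*(64 + sqrt(135)) = -476*(64 + 3*sqrt(15)) = -30464 - 1428*sqrt(15)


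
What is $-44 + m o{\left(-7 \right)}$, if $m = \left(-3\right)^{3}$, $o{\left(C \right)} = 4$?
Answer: $-152$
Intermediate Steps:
$m = -27$
$-44 + m o{\left(-7 \right)} = -44 - 108 = -152$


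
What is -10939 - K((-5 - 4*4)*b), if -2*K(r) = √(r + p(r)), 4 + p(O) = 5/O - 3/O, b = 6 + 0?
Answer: -10939 + I*√57337/42 ≈ -10939.0 + 5.7012*I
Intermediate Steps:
b = 6
p(O) = -4 + 2/O (p(O) = -4 + (5/O - 3/O) = -4 + 2/O)
K(r) = -√(-4 + r + 2/r)/2 (K(r) = -√(r + (-4 + 2/r))/2 = -√(-4 + r + 2/r)/2)
-10939 - K((-5 - 4*4)*b) = -10939 - (-1)*√(-4 + (-5 - 4*4)*6 + 2/(((-5 - 4*4)*6)))/2 = -10939 - (-1)*√(-4 + (-5 - 16)*6 + 2/(((-5 - 16)*6)))/2 = -10939 - (-1)*√(-4 - 21*6 + 2/((-21*6)))/2 = -10939 - (-1)*√(-4 - 126 + 2/(-126))/2 = -10939 - (-1)*√(-4 - 126 + 2*(-1/126))/2 = -10939 - (-1)*√(-4 - 126 - 1/63)/2 = -10939 - (-1)*√(-8191/63)/2 = -10939 - (-1)*I*√57337/21/2 = -10939 - (-1)*I*√57337/42 = -10939 + I*√57337/42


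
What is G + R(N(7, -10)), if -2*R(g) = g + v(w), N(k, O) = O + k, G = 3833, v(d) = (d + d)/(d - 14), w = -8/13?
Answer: 728547/190 ≈ 3834.5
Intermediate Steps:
w = -8/13 (w = -8*1/13 = -8/13 ≈ -0.61539)
v(d) = 2*d/(-14 + d) (v(d) = (2*d)/(-14 + d) = 2*d/(-14 + d))
R(g) = -4/95 - g/2 (R(g) = -(g + 2*(-8/13)/(-14 - 8/13))/2 = -(g + 2*(-8/13)/(-190/13))/2 = -(g + 2*(-8/13)*(-13/190))/2 = -(g + 8/95)/2 = -(8/95 + g)/2 = -4/95 - g/2)
G + R(N(7, -10)) = 3833 + (-4/95 - (-10 + 7)/2) = 3833 + (-4/95 - ½*(-3)) = 3833 + (-4/95 + 3/2) = 3833 + 277/190 = 728547/190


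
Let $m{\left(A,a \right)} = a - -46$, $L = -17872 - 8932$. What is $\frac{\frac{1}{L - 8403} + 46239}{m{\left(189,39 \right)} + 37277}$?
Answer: $\frac{813968236}{657701967} \approx 1.2376$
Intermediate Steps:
$L = -26804$ ($L = -17872 - 8932 = -26804$)
$m{\left(A,a \right)} = 46 + a$ ($m{\left(A,a \right)} = a + 46 = 46 + a$)
$\frac{\frac{1}{L - 8403} + 46239}{m{\left(189,39 \right)} + 37277} = \frac{\frac{1}{-26804 - 8403} + 46239}{\left(46 + 39\right) + 37277} = \frac{\frac{1}{-35207} + 46239}{85 + 37277} = \frac{- \frac{1}{35207} + 46239}{37362} = \frac{1627936472}{35207} \cdot \frac{1}{37362} = \frac{813968236}{657701967}$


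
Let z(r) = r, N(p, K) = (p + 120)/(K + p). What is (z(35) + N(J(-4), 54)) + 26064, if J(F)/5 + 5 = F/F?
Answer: 443733/17 ≈ 26102.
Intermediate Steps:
J(F) = -20 (J(F) = -25 + 5*(F/F) = -25 + 5*1 = -25 + 5 = -20)
N(p, K) = (120 + p)/(K + p)
(z(35) + N(J(-4), 54)) + 26064 = (35 + (120 - 20)/(54 - 20)) + 26064 = (35 + 100/34) + 26064 = (35 + (1/34)*100) + 26064 = (35 + 50/17) + 26064 = 645/17 + 26064 = 443733/17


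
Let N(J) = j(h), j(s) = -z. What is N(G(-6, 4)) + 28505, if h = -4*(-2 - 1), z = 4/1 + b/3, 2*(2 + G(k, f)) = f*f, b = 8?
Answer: 85495/3 ≈ 28498.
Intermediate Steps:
G(k, f) = -2 + f²/2 (G(k, f) = -2 + (f*f)/2 = -2 + f²/2)
z = 20/3 (z = 4/1 + 8/3 = 4*1 + 8*(⅓) = 4 + 8/3 = 20/3 ≈ 6.6667)
h = 12 (h = -4*(-3) = 12)
j(s) = -20/3 (j(s) = -1*20/3 = -20/3)
N(J) = -20/3
N(G(-6, 4)) + 28505 = -20/3 + 28505 = 85495/3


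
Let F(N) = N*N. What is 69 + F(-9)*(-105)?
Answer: -8436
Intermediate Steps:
F(N) = N²
69 + F(-9)*(-105) = 69 + (-9)²*(-105) = 69 + 81*(-105) = 69 - 8505 = -8436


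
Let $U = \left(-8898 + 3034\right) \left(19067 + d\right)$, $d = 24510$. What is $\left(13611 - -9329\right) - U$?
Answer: $255558468$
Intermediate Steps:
$U = -255535528$ ($U = \left(-8898 + 3034\right) \left(19067 + 24510\right) = \left(-5864\right) 43577 = -255535528$)
$\left(13611 - -9329\right) - U = \left(13611 - -9329\right) - -255535528 = \left(13611 + 9329\right) + 255535528 = 22940 + 255535528 = 255558468$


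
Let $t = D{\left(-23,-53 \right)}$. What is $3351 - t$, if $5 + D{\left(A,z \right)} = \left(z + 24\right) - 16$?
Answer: $3401$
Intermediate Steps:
$D{\left(A,z \right)} = 3 + z$ ($D{\left(A,z \right)} = -5 + \left(\left(z + 24\right) - 16\right) = -5 + \left(\left(24 + z\right) - 16\right) = -5 + \left(8 + z\right) = 3 + z$)
$t = -50$ ($t = 3 - 53 = -50$)
$3351 - t = 3351 - -50 = 3351 + 50 = 3401$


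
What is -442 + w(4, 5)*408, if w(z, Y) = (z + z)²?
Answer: 25670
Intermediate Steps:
w(z, Y) = 4*z² (w(z, Y) = (2*z)² = 4*z²)
-442 + w(4, 5)*408 = -442 + (4*4²)*408 = -442 + (4*16)*408 = -442 + 64*408 = -442 + 26112 = 25670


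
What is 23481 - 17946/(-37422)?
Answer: 48817996/2079 ≈ 23481.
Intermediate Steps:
23481 - 17946/(-37422) = 23481 - 17946*(-1)/37422 = 23481 - 1*(-997/2079) = 23481 + 997/2079 = 48817996/2079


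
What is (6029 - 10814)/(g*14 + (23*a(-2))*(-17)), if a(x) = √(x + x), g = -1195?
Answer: 40026525/140252212 - 1870935*I/140252212 ≈ 0.28539 - 0.01334*I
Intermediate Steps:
a(x) = √2*√x (a(x) = √(2*x) = √2*√x)
(6029 - 10814)/(g*14 + (23*a(-2))*(-17)) = (6029 - 10814)/(-1195*14 + (23*(√2*√(-2)))*(-17)) = -4785/(-16730 + (23*(√2*(I*√2)))*(-17)) = -4785/(-16730 + (23*(2*I))*(-17)) = -4785/(-16730 + (46*I)*(-17)) = -4785*(-16730 + 782*I)/280504424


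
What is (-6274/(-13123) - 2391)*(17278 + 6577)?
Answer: -748350887245/13123 ≈ -5.7026e+7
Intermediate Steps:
(-6274/(-13123) - 2391)*(17278 + 6577) = (-6274*(-1/13123) - 2391)*23855 = (6274/13123 - 2391)*23855 = -31370819/13123*23855 = -748350887245/13123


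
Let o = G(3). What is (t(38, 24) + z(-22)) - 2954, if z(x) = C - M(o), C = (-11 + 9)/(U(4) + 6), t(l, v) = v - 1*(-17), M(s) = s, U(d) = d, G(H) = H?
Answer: -14581/5 ≈ -2916.2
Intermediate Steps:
o = 3
t(l, v) = 17 + v (t(l, v) = v + 17 = 17 + v)
C = -⅕ (C = (-11 + 9)/(4 + 6) = -2/10 = -2*⅒ = -⅕ ≈ -0.20000)
z(x) = -16/5 (z(x) = -⅕ - 1*3 = -⅕ - 3 = -16/5)
(t(38, 24) + z(-22)) - 2954 = ((17 + 24) - 16/5) - 2954 = (41 - 16/5) - 2954 = 189/5 - 2954 = -14581/5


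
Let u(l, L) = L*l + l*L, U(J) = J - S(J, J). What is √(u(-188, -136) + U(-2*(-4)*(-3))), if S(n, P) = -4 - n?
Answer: 2*√12773 ≈ 226.04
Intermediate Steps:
U(J) = 4 + 2*J (U(J) = J - (-4 - J) = J + (4 + J) = 4 + 2*J)
u(l, L) = 2*L*l (u(l, L) = L*l + L*l = 2*L*l)
√(u(-188, -136) + U(-2*(-4)*(-3))) = √(2*(-136)*(-188) + (4 + 2*(-2*(-4)*(-3)))) = √(51136 + (4 + 2*(8*(-3)))) = √(51136 + (4 + 2*(-24))) = √(51136 + (4 - 48)) = √(51136 - 44) = √51092 = 2*√12773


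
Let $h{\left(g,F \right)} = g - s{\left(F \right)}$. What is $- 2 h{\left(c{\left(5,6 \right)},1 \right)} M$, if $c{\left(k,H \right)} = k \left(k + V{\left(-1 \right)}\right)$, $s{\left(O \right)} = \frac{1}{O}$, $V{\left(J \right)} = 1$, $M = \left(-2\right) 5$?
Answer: $580$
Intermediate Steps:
$M = -10$
$c{\left(k,H \right)} = k \left(1 + k\right)$ ($c{\left(k,H \right)} = k \left(k + 1\right) = k \left(1 + k\right)$)
$h{\left(g,F \right)} = g - \frac{1}{F}$
$- 2 h{\left(c{\left(5,6 \right)},1 \right)} M = - 2 \left(5 \left(1 + 5\right) - 1^{-1}\right) \left(-10\right) = - 2 \left(5 \cdot 6 - 1\right) \left(-10\right) = - 2 \left(30 - 1\right) \left(-10\right) = \left(-2\right) 29 \left(-10\right) = \left(-58\right) \left(-10\right) = 580$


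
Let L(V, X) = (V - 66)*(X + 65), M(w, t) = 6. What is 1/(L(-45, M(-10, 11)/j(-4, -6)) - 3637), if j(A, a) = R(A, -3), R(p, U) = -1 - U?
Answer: -1/11185 ≈ -8.9405e-5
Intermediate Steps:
j(A, a) = 2 (j(A, a) = -1 - 1*(-3) = -1 + 3 = 2)
L(V, X) = (-66 + V)*(65 + X)
1/(L(-45, M(-10, 11)/j(-4, -6)) - 3637) = 1/((-4290 - 396/2 + 65*(-45) - 270/2) - 3637) = 1/((-4290 - 396/2 - 2925 - 270/2) - 3637) = 1/((-4290 - 66*3 - 2925 - 45*3) - 3637) = 1/((-4290 - 198 - 2925 - 135) - 3637) = 1/(-7548 - 3637) = 1/(-11185) = -1/11185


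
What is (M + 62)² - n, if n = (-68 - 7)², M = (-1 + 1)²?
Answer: -1781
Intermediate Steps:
M = 0 (M = 0² = 0)
n = 5625 (n = (-75)² = 5625)
(M + 62)² - n = (0 + 62)² - 1*5625 = 62² - 5625 = 3844 - 5625 = -1781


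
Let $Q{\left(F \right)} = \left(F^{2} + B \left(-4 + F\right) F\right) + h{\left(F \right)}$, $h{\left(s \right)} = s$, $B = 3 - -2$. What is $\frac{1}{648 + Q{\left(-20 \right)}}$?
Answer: $\frac{1}{3428} \approx 0.00029172$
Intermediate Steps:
$B = 5$ ($B = 3 + 2 = 5$)
$Q{\left(F \right)} = F + F^{2} + F \left(-20 + 5 F\right)$ ($Q{\left(F \right)} = \left(F^{2} + 5 \left(-4 + F\right) F\right) + F = \left(F^{2} + \left(-20 + 5 F\right) F\right) + F = \left(F^{2} + F \left(-20 + 5 F\right)\right) + F = F + F^{2} + F \left(-20 + 5 F\right)$)
$\frac{1}{648 + Q{\left(-20 \right)}} = \frac{1}{648 - 20 \left(-19 + 6 \left(-20\right)\right)} = \frac{1}{648 - 20 \left(-19 - 120\right)} = \frac{1}{648 - -2780} = \frac{1}{648 + 2780} = \frac{1}{3428}$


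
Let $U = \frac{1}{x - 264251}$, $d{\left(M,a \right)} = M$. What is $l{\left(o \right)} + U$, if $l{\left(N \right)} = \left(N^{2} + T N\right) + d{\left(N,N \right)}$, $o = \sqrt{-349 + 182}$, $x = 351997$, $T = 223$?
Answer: $- \frac{14653581}{87746} + 224 i \sqrt{167} \approx -167.0 + 2894.7 i$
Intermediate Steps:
$o = i \sqrt{167}$ ($o = \sqrt{-167} = i \sqrt{167} \approx 12.923 i$)
$l{\left(N \right)} = N^{2} + 224 N$ ($l{\left(N \right)} = \left(N^{2} + 223 N\right) + N = N^{2} + 224 N$)
$U = \frac{1}{87746}$ ($U = \frac{1}{351997 - 264251} = \frac{1}{87746} \approx 1.1397 \cdot 10^{-5}$)
$l{\left(o \right)} + U = i \sqrt{167} \left(224 + i \sqrt{167}\right) + \frac{1}{87746} = \frac{1}{87746} + i \sqrt{167} \left(224 + i \sqrt{167}\right)$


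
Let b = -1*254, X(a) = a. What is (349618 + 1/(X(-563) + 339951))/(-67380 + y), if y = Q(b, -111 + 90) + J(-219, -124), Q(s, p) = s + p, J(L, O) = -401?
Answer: -118656153785/23097389728 ≈ -5.1372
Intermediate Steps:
b = -254
Q(s, p) = p + s
y = -676 (y = ((-111 + 90) - 254) - 401 = (-21 - 254) - 401 = -275 - 401 = -676)
(349618 + 1/(X(-563) + 339951))/(-67380 + y) = (349618 + 1/(-563 + 339951))/(-67380 - 676) = (349618 + 1/339388)/(-68056) = (349618 + 1/339388)*(-1/68056) = (118656153785/339388)*(-1/68056) = -118656153785/23097389728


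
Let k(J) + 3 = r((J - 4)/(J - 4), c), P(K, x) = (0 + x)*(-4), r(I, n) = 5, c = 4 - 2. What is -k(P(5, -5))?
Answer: -2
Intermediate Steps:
c = 2
P(K, x) = -4*x (P(K, x) = x*(-4) = -4*x)
k(J) = 2 (k(J) = -3 + 5 = 2)
-k(P(5, -5)) = -1*2 = -2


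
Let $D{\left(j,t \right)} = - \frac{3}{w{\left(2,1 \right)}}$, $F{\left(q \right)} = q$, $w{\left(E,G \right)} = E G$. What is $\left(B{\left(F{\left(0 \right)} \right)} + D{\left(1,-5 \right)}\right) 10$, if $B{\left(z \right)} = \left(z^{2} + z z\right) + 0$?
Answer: $-15$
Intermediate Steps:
$B{\left(z \right)} = 2 z^{2}$ ($B{\left(z \right)} = \left(z^{2} + z^{2}\right) + 0 = 2 z^{2} + 0 = 2 z^{2}$)
$D{\left(j,t \right)} = - \frac{3}{2}$ ($D{\left(j,t \right)} = - \frac{3}{2 \cdot 1} = - \frac{3}{2}$)
$\left(B{\left(F{\left(0 \right)} \right)} + D{\left(1,-5 \right)}\right) 10 = \left(2 \cdot 0^{2} - \frac{3}{2}\right) 10 = \left(2 \cdot 0 - \frac{3}{2}\right) 10 = \left(0 - \frac{3}{2}\right) 10 = \left(- \frac{3}{2}\right) 10 = -15$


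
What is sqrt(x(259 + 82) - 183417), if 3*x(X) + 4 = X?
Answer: I*sqrt(1649742)/3 ≈ 428.14*I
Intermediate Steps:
x(X) = -4/3 + X/3
sqrt(x(259 + 82) - 183417) = sqrt((-4/3 + (259 + 82)/3) - 183417) = sqrt((-4/3 + (1/3)*341) - 183417) = sqrt((-4/3 + 341/3) - 183417) = sqrt(337/3 - 183417) = sqrt(-549914/3) = I*sqrt(1649742)/3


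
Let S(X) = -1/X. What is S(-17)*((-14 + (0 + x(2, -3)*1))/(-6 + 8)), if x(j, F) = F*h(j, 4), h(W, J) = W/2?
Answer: -½ ≈ -0.50000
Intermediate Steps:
h(W, J) = W/2 (h(W, J) = W*(½) = W/2)
x(j, F) = F*j/2 (x(j, F) = F*(j/2) = F*j/2)
S(-17)*((-14 + (0 + x(2, -3)*1))/(-6 + 8)) = (-1/(-17))*((-14 + (0 + ((½)*(-3)*2)*1))/(-6 + 8)) = (-1*(-1/17))*((-14 + (0 - 3*1))/2) = ((-14 + (0 - 3))*(½))/17 = ((-14 - 3)*(½))/17 = (-17*½)/17 = (1/17)*(-17/2) = -½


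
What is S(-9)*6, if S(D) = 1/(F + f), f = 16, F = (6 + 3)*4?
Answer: 3/26 ≈ 0.11538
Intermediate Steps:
F = 36 (F = 9*4 = 36)
S(D) = 1/52 (S(D) = 1/(36 + 16) = 1/52)
S(-9)*6 = (1/52)*6 = 3/26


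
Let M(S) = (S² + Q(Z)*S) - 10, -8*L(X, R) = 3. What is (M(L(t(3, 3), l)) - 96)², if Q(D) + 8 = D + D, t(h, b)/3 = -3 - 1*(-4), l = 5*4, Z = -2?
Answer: 42081169/4096 ≈ 10274.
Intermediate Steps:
l = 20
t(h, b) = 3 (t(h, b) = 3*(-3 - 1*(-4)) = 3*(-3 + 4) = 3*1 = 3)
Q(D) = -8 + 2*D (Q(D) = -8 + (D + D) = -8 + 2*D)
L(X, R) = -3/8 (L(X, R) = -⅛*3 = -3/8)
M(S) = -10 + S² - 12*S (M(S) = (S² + (-8 + 2*(-2))*S) - 10 = (S² + (-8 - 4)*S) - 10 = (S² - 12*S) - 10 = -10 + S² - 12*S)
(M(L(t(3, 3), l)) - 96)² = ((-10 + (-3/8)² - 12*(-3/8)) - 96)² = ((-10 + 9/64 + 9/2) - 96)² = (-343/64 - 96)² = (-6487/64)² = 42081169/4096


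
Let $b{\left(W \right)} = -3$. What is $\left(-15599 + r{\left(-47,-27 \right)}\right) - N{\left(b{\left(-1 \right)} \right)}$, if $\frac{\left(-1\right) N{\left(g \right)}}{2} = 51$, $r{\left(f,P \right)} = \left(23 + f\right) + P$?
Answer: $-15548$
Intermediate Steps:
$r{\left(f,P \right)} = 23 + P + f$
$N{\left(g \right)} = -102$ ($N{\left(g \right)} = \left(-2\right) 51 = -102$)
$\left(-15599 + r{\left(-47,-27 \right)}\right) - N{\left(b{\left(-1 \right)} \right)} = \left(-15599 - 51\right) - -102 = \left(-15599 - 51\right) + 102 = -15650 + 102 = -15548$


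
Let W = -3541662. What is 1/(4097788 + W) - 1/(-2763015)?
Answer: 3319141/1536584479890 ≈ 2.1601e-6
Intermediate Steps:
1/(4097788 + W) - 1/(-2763015) = 1/(4097788 - 3541662) - 1/(-2763015) = 1/556126 - 1*(-1/2763015) = 1/556126 + 1/2763015 = 3319141/1536584479890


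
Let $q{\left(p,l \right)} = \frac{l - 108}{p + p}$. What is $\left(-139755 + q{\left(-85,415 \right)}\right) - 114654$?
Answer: $- \frac{43249837}{170} \approx -2.5441 \cdot 10^{5}$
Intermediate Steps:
$q{\left(p,l \right)} = \frac{-108 + l}{2 p}$
$\left(-139755 + q{\left(-85,415 \right)}\right) - 114654 = \left(-139755 + \frac{-108 + 415}{2 \left(-85\right)}\right) - 114654 = \left(-139755 + \frac{1}{2} \left(- \frac{1}{85}\right) 307\right) - 114654 = \left(-139755 - \frac{307}{170}\right) - 114654 = - \frac{23758657}{170} - 114654 = - \frac{43249837}{170}$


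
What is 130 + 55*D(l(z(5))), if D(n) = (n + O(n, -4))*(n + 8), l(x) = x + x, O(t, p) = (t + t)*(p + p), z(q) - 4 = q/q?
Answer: -148370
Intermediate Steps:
z(q) = 5 (z(q) = 4 + q/q = 4 + 1 = 5)
O(t, p) = 4*p*t (O(t, p) = (2*t)*(2*p) = 4*p*t)
l(x) = 2*x
D(n) = -15*n*(8 + n) (D(n) = (n + 4*(-4)*n)*(n + 8) = (n - 16*n)*(8 + n) = (-15*n)*(8 + n) = -15*n*(8 + n))
130 + 55*D(l(z(5))) = 130 + 55*(15*(2*5)*(-8 - 2*5)) = 130 + 55*(15*10*(-8 - 1*10)) = 130 + 55*(15*10*(-8 - 10)) = 130 + 55*(15*10*(-18)) = 130 + 55*(-2700) = 130 - 148500 = -148370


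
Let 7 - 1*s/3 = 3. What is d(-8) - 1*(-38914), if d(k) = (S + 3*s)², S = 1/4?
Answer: 643649/16 ≈ 40228.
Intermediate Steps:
s = 12 (s = 21 - 3*3 = 21 - 9 = 12)
S = ¼ ≈ 0.25000
d(k) = 21025/16 (d(k) = (¼ + 3*12)² = (¼ + 36)² = (145/4)² = 21025/16)
d(-8) - 1*(-38914) = 21025/16 - 1*(-38914) = 21025/16 + 38914 = 643649/16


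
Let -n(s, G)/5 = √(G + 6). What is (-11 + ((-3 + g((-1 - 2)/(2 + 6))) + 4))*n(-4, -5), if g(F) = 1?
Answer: 45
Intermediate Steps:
n(s, G) = -5*√(6 + G) (n(s, G) = -5*√(G + 6) = -5*√(6 + G))
(-11 + ((-3 + g((-1 - 2)/(2 + 6))) + 4))*n(-4, -5) = (-11 + ((-3 + 1) + 4))*(-5*√(6 - 5)) = (-11 + (-2 + 4))*(-5*√1) = (-11 + 2)*(-5*1) = -9*(-5) = 45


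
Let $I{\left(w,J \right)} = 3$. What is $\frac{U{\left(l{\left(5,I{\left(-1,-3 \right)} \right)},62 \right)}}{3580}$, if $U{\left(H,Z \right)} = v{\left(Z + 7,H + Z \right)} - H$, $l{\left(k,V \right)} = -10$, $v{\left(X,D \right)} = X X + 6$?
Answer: $\frac{4777}{3580} \approx 1.3344$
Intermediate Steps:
$v{\left(X,D \right)} = 6 + X^{2}$ ($v{\left(X,D \right)} = X^{2} + 6 = 6 + X^{2}$)
$U{\left(H,Z \right)} = 6 + \left(7 + Z\right)^{2} - H$ ($U{\left(H,Z \right)} = \left(6 + \left(Z + 7\right)^{2}\right) - H = \left(6 + \left(7 + Z\right)^{2}\right) - H = 6 + \left(7 + Z\right)^{2} - H$)
$\frac{U{\left(l{\left(5,I{\left(-1,-3 \right)} \right)},62 \right)}}{3580} = \frac{6 + \left(7 + 62\right)^{2} - -10}{3580} = \left(6 + 69^{2} + 10\right) \frac{1}{3580} = \left(6 + 4761 + 10\right) \frac{1}{3580} = 4777 \cdot \frac{1}{3580} = \frac{4777}{3580}$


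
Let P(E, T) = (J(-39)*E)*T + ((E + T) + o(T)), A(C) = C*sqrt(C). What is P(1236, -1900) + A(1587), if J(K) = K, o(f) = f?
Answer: 91585036 + 36501*sqrt(3) ≈ 9.1648e+7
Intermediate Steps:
A(C) = C**(3/2)
P(E, T) = E + 2*T - 39*E*T (P(E, T) = (-39*E)*T + ((E + T) + T) = -39*E*T + (E + 2*T) = E + 2*T - 39*E*T)
P(1236, -1900) + A(1587) = (1236 + 2*(-1900) - 39*1236*(-1900)) + 1587**(3/2) = (1236 - 3800 + 91587600) + 36501*sqrt(3) = 91585036 + 36501*sqrt(3)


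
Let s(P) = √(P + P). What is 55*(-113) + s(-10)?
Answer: -6215 + 2*I*√5 ≈ -6215.0 + 4.4721*I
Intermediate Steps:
s(P) = √2*√P (s(P) = √(2*P) = √2*√P)
55*(-113) + s(-10) = 55*(-113) + √2*√(-10) = -6215 + √2*(I*√10) = -6215 + 2*I*√5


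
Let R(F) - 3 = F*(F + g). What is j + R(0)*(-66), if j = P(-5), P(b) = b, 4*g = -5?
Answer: -203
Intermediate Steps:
g = -5/4 (g = (1/4)*(-5) = -5/4 ≈ -1.2500)
j = -5
R(F) = 3 + F*(-5/4 + F) (R(F) = 3 + F*(F - 5/4) = 3 + F*(-5/4 + F))
j + R(0)*(-66) = -5 + (3 + 0**2 - 5/4*0)*(-66) = -5 + (3 + 0 + 0)*(-66) = -5 + 3*(-66) = -5 - 198 = -203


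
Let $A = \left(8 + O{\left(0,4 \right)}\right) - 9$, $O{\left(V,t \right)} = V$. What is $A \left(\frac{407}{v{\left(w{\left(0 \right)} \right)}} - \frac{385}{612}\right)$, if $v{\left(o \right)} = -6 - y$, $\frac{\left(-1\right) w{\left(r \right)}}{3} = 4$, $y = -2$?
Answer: $\frac{15664}{153} \approx 102.38$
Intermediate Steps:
$w{\left(r \right)} = -12$ ($w{\left(r \right)} = \left(-3\right) 4 = -12$)
$v{\left(o \right)} = -4$ ($v{\left(o \right)} = -6 - -2 = -6 + 2 = -4$)
$A = -1$ ($A = \left(8 + 0\right) - 9 = 8 - 9 = -1$)
$A \left(\frac{407}{v{\left(w{\left(0 \right)} \right)}} - \frac{385}{612}\right) = - (\frac{407}{-4} - \frac{385}{612}) = - (407 \left(- \frac{1}{4}\right) - \frac{385}{612}) = - (- \frac{407}{4} - \frac{385}{612}) = \left(-1\right) \left(- \frac{15664}{153}\right) = \frac{15664}{153}$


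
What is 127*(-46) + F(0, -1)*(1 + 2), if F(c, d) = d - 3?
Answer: -5854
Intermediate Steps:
F(c, d) = -3 + d
127*(-46) + F(0, -1)*(1 + 2) = 127*(-46) + (-3 - 1)*(1 + 2) = -5842 - 4*3 = -5842 - 12 = -5854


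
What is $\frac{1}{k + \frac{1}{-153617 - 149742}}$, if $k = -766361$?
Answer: $- \frac{303359}{232482506600} \approx -1.3049 \cdot 10^{-6}$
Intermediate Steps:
$\frac{1}{k + \frac{1}{-153617 - 149742}} = \frac{1}{-766361 + \frac{1}{-153617 - 149742}} = \frac{1}{-766361 + \frac{1}{-303359}} = \frac{1}{-766361 - \frac{1}{303359}} = \frac{1}{- \frac{232482506600}{303359}} = - \frac{303359}{232482506600}$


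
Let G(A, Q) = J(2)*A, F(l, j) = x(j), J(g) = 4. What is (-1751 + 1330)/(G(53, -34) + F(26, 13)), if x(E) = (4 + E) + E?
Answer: -421/242 ≈ -1.7397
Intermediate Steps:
x(E) = 4 + 2*E
F(l, j) = 4 + 2*j
G(A, Q) = 4*A
(-1751 + 1330)/(G(53, -34) + F(26, 13)) = (-1751 + 1330)/(4*53 + (4 + 2*13)) = -421/(212 + (4 + 26)) = -421/(212 + 30) = -421/242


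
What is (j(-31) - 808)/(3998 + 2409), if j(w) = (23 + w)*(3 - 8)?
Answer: -768/6407 ≈ -0.11987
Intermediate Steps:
j(w) = -115 - 5*w (j(w) = (23 + w)*(-5) = -115 - 5*w)
(j(-31) - 808)/(3998 + 2409) = ((-115 - 5*(-31)) - 808)/(3998 + 2409) = ((-115 + 155) - 808)/6407 = (40 - 808)*(1/6407) = -768*1/6407 = -768/6407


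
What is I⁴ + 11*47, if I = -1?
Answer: 518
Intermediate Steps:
I⁴ + 11*47 = (-1)⁴ + 11*47 = 1 + 517 = 518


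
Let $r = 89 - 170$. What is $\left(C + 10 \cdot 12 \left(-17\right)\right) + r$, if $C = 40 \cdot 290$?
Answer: $9479$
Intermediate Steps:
$C = 11600$
$r = -81$ ($r = 89 - 170 = -81$)
$\left(C + 10 \cdot 12 \left(-17\right)\right) + r = \left(11600 + 10 \cdot 12 \left(-17\right)\right) - 81 = \left(11600 + 120 \left(-17\right)\right) - 81 = \left(11600 - 2040\right) - 81 = 9560 - 81 = 9479$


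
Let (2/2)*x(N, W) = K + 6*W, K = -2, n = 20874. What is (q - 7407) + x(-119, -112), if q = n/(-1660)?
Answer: -6717667/830 ≈ -8093.6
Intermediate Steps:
x(N, W) = -2 + 6*W
q = -10437/830 (q = 20874/(-1660) = 20874*(-1/1660) = -10437/830 ≈ -12.575)
(q - 7407) + x(-119, -112) = (-10437/830 - 7407) + (-2 + 6*(-112)) = -6158247/830 + (-2 - 672) = -6158247/830 - 674 = -6717667/830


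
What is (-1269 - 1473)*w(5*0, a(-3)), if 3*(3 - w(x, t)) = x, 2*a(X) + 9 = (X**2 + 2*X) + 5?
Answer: -8226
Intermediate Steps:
a(X) = -2 + X + X**2/2 (a(X) = -9/2 + ((X**2 + 2*X) + 5)/2 = -9/2 + (5 + X**2 + 2*X)/2 = -9/2 + (5/2 + X + X**2/2) = -2 + X + X**2/2)
w(x, t) = 3 - x/3
(-1269 - 1473)*w(5*0, a(-3)) = (-1269 - 1473)*(3 - 5*0/3) = -2742*(3 - 1/3*0) = -2742*(3 + 0) = -2742*3 = -8226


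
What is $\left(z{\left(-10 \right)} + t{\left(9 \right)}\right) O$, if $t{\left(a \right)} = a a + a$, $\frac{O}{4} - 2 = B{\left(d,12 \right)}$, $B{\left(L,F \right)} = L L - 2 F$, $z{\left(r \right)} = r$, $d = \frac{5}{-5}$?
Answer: $-6720$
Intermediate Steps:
$d = -1$ ($d = 5 \left(- \frac{1}{5}\right) = -1$)
$B{\left(L,F \right)} = L^{2} - 2 F$
$O = -84$ ($O = 8 + 4 \left(\left(-1\right)^{2} - 24\right) = 8 + 4 \left(1 - 24\right) = 8 + 4 \left(-23\right) = 8 - 92 = -84$)
$t{\left(a \right)} = a + a^{2}$ ($t{\left(a \right)} = a^{2} + a = a + a^{2}$)
$\left(z{\left(-10 \right)} + t{\left(9 \right)}\right) O = \left(-10 + 9 \left(1 + 9\right)\right) \left(-84\right) = \left(-10 + 9 \cdot 10\right) \left(-84\right) = \left(-10 + 90\right) \left(-84\right) = 80 \left(-84\right) = -6720$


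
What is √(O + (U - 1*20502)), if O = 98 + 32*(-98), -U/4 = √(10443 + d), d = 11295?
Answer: 2*√(-5885 - √21738) ≈ 155.34*I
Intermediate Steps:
U = -4*√21738 (U = -4*√(10443 + 11295) = -4*√21738 ≈ -589.75)
O = -3038 (O = 98 - 3136 = -3038)
√(O + (U - 1*20502)) = √(-3038 + (-4*√21738 - 1*20502)) = √(-3038 + (-4*√21738 - 20502)) = √(-3038 + (-20502 - 4*√21738)) = √(-23540 - 4*√21738)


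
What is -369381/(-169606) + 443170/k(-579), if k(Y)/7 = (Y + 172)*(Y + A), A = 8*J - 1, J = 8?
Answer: 11039024804/4452411909 ≈ 2.4793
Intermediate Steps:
A = 63 (A = 8*8 - 1 = 64 - 1 = 63)
k(Y) = 7*(63 + Y)*(172 + Y) (k(Y) = 7*((Y + 172)*(Y + 63)) = 7*((172 + Y)*(63 + Y)) = 7*((63 + Y)*(172 + Y)) = 7*(63 + Y)*(172 + Y))
-369381/(-169606) + 443170/k(-579) = -369381/(-169606) + 443170/(75852 + 7*(-579)² + 1645*(-579)) = -369381*(-1/169606) + 443170/(75852 + 7*335241 - 952455) = 369381/169606 + 443170/(75852 + 2346687 - 952455) = 369381/169606 + 443170/1470084 = 369381/169606 + 443170*(1/1470084) = 369381/169606 + 31655/105006 = 11039024804/4452411909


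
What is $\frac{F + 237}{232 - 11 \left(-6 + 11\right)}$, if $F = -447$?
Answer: $- \frac{70}{59} \approx -1.1864$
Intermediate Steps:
$\frac{F + 237}{232 - 11 \left(-6 + 11\right)} = \frac{-447 + 237}{232 - 11 \left(-6 + 11\right)} = - \frac{210}{232 - 55} = - \frac{210}{177} = \left(-210\right) \frac{1}{177} = - \frac{70}{59}$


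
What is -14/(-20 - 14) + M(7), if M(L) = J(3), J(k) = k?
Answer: 58/17 ≈ 3.4118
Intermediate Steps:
M(L) = 3
-14/(-20 - 14) + M(7) = -14/(-20 - 14) + 3 = -14/(-34) + 3 = -14*(-1/34) + 3 = 7/17 + 3 = 58/17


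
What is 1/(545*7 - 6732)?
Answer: -1/2917 ≈ -0.00034282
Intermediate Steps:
1/(545*7 - 6732) = 1/(3815 - 6732) = 1/(-2917) = -1/2917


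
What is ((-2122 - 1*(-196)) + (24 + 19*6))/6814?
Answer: -894/3407 ≈ -0.26240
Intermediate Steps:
((-2122 - 1*(-196)) + (24 + 19*6))/6814 = ((-2122 + 196) + (24 + 114))*(1/6814) = (-1926 + 138)*(1/6814) = -1788*1/6814 = -894/3407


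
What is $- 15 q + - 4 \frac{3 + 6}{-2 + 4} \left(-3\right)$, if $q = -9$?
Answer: $189$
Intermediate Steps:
$- 15 q + - 4 \frac{3 + 6}{-2 + 4} \left(-3\right) = \left(-15\right) \left(-9\right) + - 4 \frac{3 + 6}{-2 + 4} \left(-3\right) = 135 + - 4 \cdot \frac{9}{2} \left(-3\right) = 135 + - 4 \cdot 9 \cdot \frac{1}{2} \left(-3\right) = 135 + \left(-4\right) \frac{9}{2} \left(-3\right) = 135 - -54 = 135 + 54 = 189$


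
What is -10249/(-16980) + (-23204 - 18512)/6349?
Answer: -643266779/107806020 ≈ -5.9669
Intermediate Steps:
-10249/(-16980) + (-23204 - 18512)/6349 = -10249*(-1/16980) - 41716*1/6349 = 10249/16980 - 41716/6349 = -643266779/107806020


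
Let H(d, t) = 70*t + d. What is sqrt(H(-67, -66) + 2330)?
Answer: I*sqrt(2357) ≈ 48.549*I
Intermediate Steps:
H(d, t) = d + 70*t
sqrt(H(-67, -66) + 2330) = sqrt((-67 + 70*(-66)) + 2330) = sqrt((-67 - 4620) + 2330) = sqrt(-4687 + 2330) = sqrt(-2357) = I*sqrt(2357)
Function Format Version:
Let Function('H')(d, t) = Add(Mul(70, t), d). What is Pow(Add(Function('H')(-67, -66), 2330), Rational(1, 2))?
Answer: Mul(I, Pow(2357, Rational(1, 2))) ≈ Mul(48.549, I)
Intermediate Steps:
Function('H')(d, t) = Add(d, Mul(70, t))
Pow(Add(Function('H')(-67, -66), 2330), Rational(1, 2)) = Pow(Add(Add(-67, Mul(70, -66)), 2330), Rational(1, 2)) = Pow(Add(Add(-67, -4620), 2330), Rational(1, 2)) = Pow(Add(-4687, 2330), Rational(1, 2)) = Pow(-2357, Rational(1, 2)) = Mul(I, Pow(2357, Rational(1, 2)))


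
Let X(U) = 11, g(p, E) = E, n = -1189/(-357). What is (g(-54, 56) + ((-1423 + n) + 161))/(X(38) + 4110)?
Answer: -429353/1471197 ≈ -0.29184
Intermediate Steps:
n = 1189/357 (n = -1189*(-1/357) = 1189/357 ≈ 3.3305)
(g(-54, 56) + ((-1423 + n) + 161))/(X(38) + 4110) = (56 + ((-1423 + 1189/357) + 161))/(11 + 4110) = (56 + (-506822/357 + 161))/4121 = (56 - 449345/357)*(1/4121) = -429353/357*1/4121 = -429353/1471197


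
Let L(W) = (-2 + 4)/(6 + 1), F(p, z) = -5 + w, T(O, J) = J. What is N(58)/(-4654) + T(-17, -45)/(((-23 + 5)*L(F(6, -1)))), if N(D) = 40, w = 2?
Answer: 81365/9308 ≈ 8.7414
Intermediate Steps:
F(p, z) = -3 (F(p, z) = -5 + 2 = -3)
L(W) = 2/7
N(58)/(-4654) + T(-17, -45)/(((-23 + 5)*L(F(6, -1)))) = 40/(-4654) - 45*7/(2*(-23 + 5)) = 40*(-1/4654) - 45/((-18*2/7)) = -20/2327 - 45/(-36/7) = -20/2327 - 45*(-7/36) = -20/2327 + 35/4 = 81365/9308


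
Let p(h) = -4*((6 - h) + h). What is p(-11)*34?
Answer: -816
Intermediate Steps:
p(h) = -24 (p(h) = -4*6 = -24)
p(-11)*34 = -24*34 = -816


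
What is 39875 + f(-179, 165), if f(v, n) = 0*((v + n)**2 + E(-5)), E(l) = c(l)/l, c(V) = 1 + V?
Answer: 39875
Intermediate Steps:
E(l) = (1 + l)/l
f(v, n) = 0 (f(v, n) = 0*((v + n)**2 + (1 - 5)/(-5)) = 0*((n + v)**2 - 1/5*(-4)) = 0*((n + v)**2 + 4/5) = 0*(4/5 + (n + v)**2) = 0)
39875 + f(-179, 165) = 39875 + 0 = 39875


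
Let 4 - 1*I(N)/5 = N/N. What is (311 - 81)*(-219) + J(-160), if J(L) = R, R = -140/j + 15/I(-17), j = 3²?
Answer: -453461/9 ≈ -50385.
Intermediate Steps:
I(N) = 15 (I(N) = 20 - 5*N/N = 20 - 5*1 = 20 - 5 = 15)
j = 9
R = -131/9 (R = -140/9 + 15/15 = -140*⅑ + 15*(1/15) = -140/9 + 1 = -131/9 ≈ -14.556)
J(L) = -131/9
(311 - 81)*(-219) + J(-160) = (311 - 81)*(-219) - 131/9 = 230*(-219) - 131/9 = -50370 - 131/9 = -453461/9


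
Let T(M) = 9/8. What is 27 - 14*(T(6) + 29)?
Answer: -1579/4 ≈ -394.75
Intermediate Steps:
T(M) = 9/8 (T(M) = 9*(⅛) = 9/8)
27 - 14*(T(6) + 29) = 27 - 14*(9/8 + 29) = 27 - 14*241/8 = 27 - 1687/4 = -1579/4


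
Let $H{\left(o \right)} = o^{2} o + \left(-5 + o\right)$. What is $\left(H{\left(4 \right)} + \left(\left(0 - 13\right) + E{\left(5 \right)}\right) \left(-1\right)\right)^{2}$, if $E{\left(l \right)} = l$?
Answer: $5041$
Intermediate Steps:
$H{\left(o \right)} = -5 + o + o^{3}$ ($H{\left(o \right)} = o^{3} + \left(-5 + o\right) = -5 + o + o^{3}$)
$\left(H{\left(4 \right)} + \left(\left(0 - 13\right) + E{\left(5 \right)}\right) \left(-1\right)\right)^{2} = \left(\left(-5 + 4 + 4^{3}\right) + \left(\left(0 - 13\right) + 5\right) \left(-1\right)\right)^{2} = \left(\left(-5 + 4 + 64\right) + \left(-13 + 5\right) \left(-1\right)\right)^{2} = \left(63 - -8\right)^{2} = \left(63 + 8\right)^{2} = 71^{2} = 5041$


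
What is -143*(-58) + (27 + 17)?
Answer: 8338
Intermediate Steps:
-143*(-58) + (27 + 17) = 8294 + 44 = 8338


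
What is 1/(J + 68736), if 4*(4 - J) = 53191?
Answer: 4/221769 ≈ 1.8037e-5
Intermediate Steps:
J = -53175/4 (J = 4 - ¼*53191 = 4 - 53191/4 = -53175/4 ≈ -13294.)
1/(J + 68736) = 1/(-53175/4 + 68736) = 1/(221769/4) = 4/221769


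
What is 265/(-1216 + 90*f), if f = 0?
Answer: -265/1216 ≈ -0.21793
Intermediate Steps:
265/(-1216 + 90*f) = 265/(-1216 + 90*0) = 265/(-1216 + 0) = 265/(-1216) = 265*(-1/1216) = -265/1216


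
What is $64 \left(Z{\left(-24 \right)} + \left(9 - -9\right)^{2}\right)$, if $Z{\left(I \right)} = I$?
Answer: $19200$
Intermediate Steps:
$64 \left(Z{\left(-24 \right)} + \left(9 - -9\right)^{2}\right) = 64 \left(-24 + \left(9 - -9\right)^{2}\right) = 64 \left(-24 + \left(9 + \left(-1 + 10\right)\right)^{2}\right) = 64 \left(-24 + \left(9 + 9\right)^{2}\right) = 64 \left(-24 + 18^{2}\right) = 64 \left(-24 + 324\right) = 64 \cdot 300 = 19200$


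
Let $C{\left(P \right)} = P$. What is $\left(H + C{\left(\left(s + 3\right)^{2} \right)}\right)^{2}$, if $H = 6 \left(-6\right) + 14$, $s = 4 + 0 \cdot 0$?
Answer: $729$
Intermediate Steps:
$s = 4$ ($s = 4 + 0 = 4$)
$H = -22$ ($H = -36 + 14 = -22$)
$\left(H + C{\left(\left(s + 3\right)^{2} \right)}\right)^{2} = \left(-22 + \left(4 + 3\right)^{2}\right)^{2} = \left(-22 + 7^{2}\right)^{2} = \left(-22 + 49\right)^{2} = 27^{2} = 729$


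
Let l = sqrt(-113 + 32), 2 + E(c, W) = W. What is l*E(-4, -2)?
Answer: -36*I ≈ -36.0*I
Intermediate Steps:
E(c, W) = -2 + W
l = 9*I (l = sqrt(-81) = 9*I ≈ 9.0*I)
l*E(-4, -2) = (9*I)*(-2 - 2) = (9*I)*(-4) = -36*I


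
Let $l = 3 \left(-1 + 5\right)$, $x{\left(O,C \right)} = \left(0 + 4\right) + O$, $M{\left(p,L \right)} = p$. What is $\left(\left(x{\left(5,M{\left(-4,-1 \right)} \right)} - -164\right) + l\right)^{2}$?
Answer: $34225$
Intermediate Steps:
$x{\left(O,C \right)} = 4 + O$
$l = 12$ ($l = 3 \cdot 4 = 12$)
$\left(\left(x{\left(5,M{\left(-4,-1 \right)} \right)} - -164\right) + l\right)^{2} = \left(\left(\left(4 + 5\right) - -164\right) + 12\right)^{2} = \left(\left(9 + 164\right) + 12\right)^{2} = \left(173 + 12\right)^{2} = 185^{2} = 34225$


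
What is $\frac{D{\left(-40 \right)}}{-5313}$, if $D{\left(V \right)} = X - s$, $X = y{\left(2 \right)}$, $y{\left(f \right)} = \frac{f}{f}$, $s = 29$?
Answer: $\frac{4}{759} \approx 0.0052701$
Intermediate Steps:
$y{\left(f \right)} = 1$
$X = 1$
$D{\left(V \right)} = -28$ ($D{\left(V \right)} = 1 - 29 = -28$)
$\frac{D{\left(-40 \right)}}{-5313} = - \frac{28}{-5313} = \left(-28\right) \left(- \frac{1}{5313}\right) = \frac{4}{759}$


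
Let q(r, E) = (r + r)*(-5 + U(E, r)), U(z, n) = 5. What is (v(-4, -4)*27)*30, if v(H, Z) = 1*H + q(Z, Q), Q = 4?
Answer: -3240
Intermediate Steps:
q(r, E) = 0 (q(r, E) = (r + r)*(-5 + 5) = (2*r)*0 = 0)
v(H, Z) = H (v(H, Z) = 1*H + 0 = H + 0 = H)
(v(-4, -4)*27)*30 = -4*27*30 = -108*30 = -3240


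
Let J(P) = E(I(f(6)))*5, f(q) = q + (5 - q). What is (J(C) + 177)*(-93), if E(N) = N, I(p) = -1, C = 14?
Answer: -15996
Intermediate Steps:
f(q) = 5
J(P) = -5 (J(P) = -1*5 = -5)
(J(C) + 177)*(-93) = (-5 + 177)*(-93) = 172*(-93) = -15996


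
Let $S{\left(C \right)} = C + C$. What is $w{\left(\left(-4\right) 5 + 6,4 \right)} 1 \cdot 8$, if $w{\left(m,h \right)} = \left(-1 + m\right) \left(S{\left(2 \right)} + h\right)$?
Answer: $-960$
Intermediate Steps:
$S{\left(C \right)} = 2 C$
$w{\left(m,h \right)} = \left(-1 + m\right) \left(4 + h\right)$ ($w{\left(m,h \right)} = \left(-1 + m\right) \left(2 \cdot 2 + h\right) = \left(-1 + m\right) \left(4 + h\right)$)
$w{\left(\left(-4\right) 5 + 6,4 \right)} 1 \cdot 8 = \left(-4 - 4 + 4 \left(\left(-4\right) 5 + 6\right) + 4 \left(\left(-4\right) 5 + 6\right)\right) 1 \cdot 8 = \left(-4 - 4 + 4 \left(-20 + 6\right) + 4 \left(-20 + 6\right)\right) 1 \cdot 8 = \left(-4 - 4 + 4 \left(-14\right) + 4 \left(-14\right)\right) 1 \cdot 8 = \left(-4 - 4 - 56 - 56\right) 1 \cdot 8 = \left(-120\right) 1 \cdot 8 = \left(-120\right) 8 = -960$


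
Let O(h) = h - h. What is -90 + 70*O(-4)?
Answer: -90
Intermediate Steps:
O(h) = 0
-90 + 70*O(-4) = -90 + 70*0 = -90 + 0 = -90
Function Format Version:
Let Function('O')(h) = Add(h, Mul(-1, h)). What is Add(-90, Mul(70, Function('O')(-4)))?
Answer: -90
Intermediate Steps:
Function('O')(h) = 0
Add(-90, Mul(70, Function('O')(-4))) = Add(-90, Mul(70, 0)) = Add(-90, 0) = -90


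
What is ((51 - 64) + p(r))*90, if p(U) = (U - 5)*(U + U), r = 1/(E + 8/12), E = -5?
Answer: -161010/169 ≈ -952.72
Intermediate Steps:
r = -3/13 (r = 1/(-5 + 8/12) = 1/(-5 + 8*(1/12)) = 1/(-5 + 2/3) = 1/(-13/3) = -3/13 ≈ -0.23077)
p(U) = 2*U*(-5 + U) (p(U) = (-5 + U)*(2*U) = 2*U*(-5 + U))
((51 - 64) + p(r))*90 = ((51 - 64) + 2*(-3/13)*(-5 - 3/13))*90 = (-13 + 2*(-3/13)*(-68/13))*90 = (-13 + 408/169)*90 = -1789/169*90 = -161010/169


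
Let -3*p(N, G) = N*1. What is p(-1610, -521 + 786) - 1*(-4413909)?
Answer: 13243337/3 ≈ 4.4144e+6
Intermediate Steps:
p(N, G) = -N/3
p(-1610, -521 + 786) - 1*(-4413909) = -⅓*(-1610) - 1*(-4413909) = 1610/3 + 4413909 = 13243337/3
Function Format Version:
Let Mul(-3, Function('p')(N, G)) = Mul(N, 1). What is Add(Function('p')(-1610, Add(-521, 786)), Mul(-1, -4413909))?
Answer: Rational(13243337, 3) ≈ 4.4144e+6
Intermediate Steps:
Function('p')(N, G) = Mul(Rational(-1, 3), N) (Function('p')(N, G) = Mul(Rational(-1, 3), Mul(N, 1)) = Mul(Rational(-1, 3), N))
Add(Function('p')(-1610, Add(-521, 786)), Mul(-1, -4413909)) = Add(Mul(Rational(-1, 3), -1610), Mul(-1, -4413909)) = Add(Rational(1610, 3), 4413909) = Rational(13243337, 3)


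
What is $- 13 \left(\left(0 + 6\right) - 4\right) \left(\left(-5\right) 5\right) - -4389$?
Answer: $5039$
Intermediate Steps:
$- 13 \left(\left(0 + 6\right) - 4\right) \left(\left(-5\right) 5\right) - -4389 = - 13 \left(6 - 4\right) \left(-25\right) + 4389 = \left(-13\right) 2 \left(-25\right) + 4389 = \left(-26\right) \left(-25\right) + 4389 = 650 + 4389 = 5039$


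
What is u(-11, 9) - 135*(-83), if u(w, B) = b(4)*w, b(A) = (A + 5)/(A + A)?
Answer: 89541/8 ≈ 11193.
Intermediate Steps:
b(A) = (5 + A)/(2*A) (b(A) = (5 + A)/((2*A)) = (5 + A)*(1/(2*A)) = (5 + A)/(2*A))
u(w, B) = 9*w/8 (u(w, B) = ((1/2)*(5 + 4)/4)*w = ((1/2)*(1/4)*9)*w = 9*w/8)
u(-11, 9) - 135*(-83) = (9/8)*(-11) - 135*(-83) = -99/8 + 11205 = 89541/8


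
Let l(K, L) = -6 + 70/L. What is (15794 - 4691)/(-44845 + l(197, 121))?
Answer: -447821/1808967 ≈ -0.24756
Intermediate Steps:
(15794 - 4691)/(-44845 + l(197, 121)) = (15794 - 4691)/(-44845 + (-6 + 70/121)) = 11103/(-44845 + (-6 + 70*(1/121))) = 11103/(-44845 + (-6 + 70/121)) = 11103/(-44845 - 656/121) = 11103/(-5426901/121) = 11103*(-121/5426901) = -447821/1808967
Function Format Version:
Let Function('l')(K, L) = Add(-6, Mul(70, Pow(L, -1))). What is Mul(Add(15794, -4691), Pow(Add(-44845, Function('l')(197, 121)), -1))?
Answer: Rational(-447821, 1808967) ≈ -0.24756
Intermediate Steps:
Mul(Add(15794, -4691), Pow(Add(-44845, Function('l')(197, 121)), -1)) = Mul(Add(15794, -4691), Pow(Add(-44845, Add(-6, Mul(70, Pow(121, -1)))), -1)) = Mul(11103, Pow(Add(-44845, Add(-6, Mul(70, Rational(1, 121)))), -1)) = Mul(11103, Pow(Add(-44845, Add(-6, Rational(70, 121))), -1)) = Mul(11103, Pow(Add(-44845, Rational(-656, 121)), -1)) = Mul(11103, Pow(Rational(-5426901, 121), -1)) = Mul(11103, Rational(-121, 5426901)) = Rational(-447821, 1808967)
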